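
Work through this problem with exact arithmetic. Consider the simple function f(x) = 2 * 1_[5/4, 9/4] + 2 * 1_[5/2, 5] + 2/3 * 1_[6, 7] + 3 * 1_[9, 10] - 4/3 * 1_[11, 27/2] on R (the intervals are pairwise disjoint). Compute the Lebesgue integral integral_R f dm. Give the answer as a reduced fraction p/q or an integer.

For a simple function f = sum_i c_i * 1_{A_i} with disjoint A_i,
  integral f dm = sum_i c_i * m(A_i).
Lengths of the A_i:
  m(A_1) = 9/4 - 5/4 = 1.
  m(A_2) = 5 - 5/2 = 5/2.
  m(A_3) = 7 - 6 = 1.
  m(A_4) = 10 - 9 = 1.
  m(A_5) = 27/2 - 11 = 5/2.
Contributions c_i * m(A_i):
  (2) * (1) = 2.
  (2) * (5/2) = 5.
  (2/3) * (1) = 2/3.
  (3) * (1) = 3.
  (-4/3) * (5/2) = -10/3.
Total: 2 + 5 + 2/3 + 3 - 10/3 = 22/3.

22/3


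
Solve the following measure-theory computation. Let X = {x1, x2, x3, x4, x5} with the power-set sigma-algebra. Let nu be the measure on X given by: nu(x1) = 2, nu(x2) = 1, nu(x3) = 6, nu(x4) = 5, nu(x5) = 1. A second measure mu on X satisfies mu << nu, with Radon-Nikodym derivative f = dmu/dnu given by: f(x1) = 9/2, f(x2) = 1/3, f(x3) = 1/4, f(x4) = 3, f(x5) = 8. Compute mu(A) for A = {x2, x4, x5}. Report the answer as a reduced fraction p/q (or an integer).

By the defining property of the Radon-Nikodym derivative, for every measurable set A,
  mu(A) = integral_A f dnu.
Since nu is a discrete measure concentrated on the atoms of X, the integral over A reduces to the sum
  mu(A) = sum_{x in A} f(x) * nu({x}).
Computing each term:
  x2: f(x2) * nu(x2) = 1/3 * 1 = 1/3.
  x4: f(x4) * nu(x4) = 3 * 5 = 15.
  x5: f(x5) * nu(x5) = 8 * 1 = 8.
Summing: mu(A) = 1/3 + 15 + 8 = 70/3.

70/3


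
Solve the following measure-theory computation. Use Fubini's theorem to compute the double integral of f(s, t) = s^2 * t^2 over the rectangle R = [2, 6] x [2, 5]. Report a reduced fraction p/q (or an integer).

f(s, t) is a tensor product of a function of s and a function of t, and both factors are bounded continuous (hence Lebesgue integrable) on the rectangle, so Fubini's theorem applies:
  integral_R f d(m x m) = (integral_a1^b1 s^2 ds) * (integral_a2^b2 t^2 dt).
Inner integral in s: integral_{2}^{6} s^2 ds = (6^3 - 2^3)/3
  = 208/3.
Inner integral in t: integral_{2}^{5} t^2 dt = (5^3 - 2^3)/3
  = 39.
Product: (208/3) * (39) = 2704.

2704


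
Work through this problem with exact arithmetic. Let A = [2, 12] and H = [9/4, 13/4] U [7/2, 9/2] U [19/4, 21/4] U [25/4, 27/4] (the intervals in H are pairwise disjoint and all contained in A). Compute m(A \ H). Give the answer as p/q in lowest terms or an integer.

The ambient interval has length m(A) = 12 - 2 = 10.
Since the holes are disjoint and sit inside A, by finite additivity
  m(H) = sum_i (b_i - a_i), and m(A \ H) = m(A) - m(H).
Computing the hole measures:
  m(H_1) = 13/4 - 9/4 = 1.
  m(H_2) = 9/2 - 7/2 = 1.
  m(H_3) = 21/4 - 19/4 = 1/2.
  m(H_4) = 27/4 - 25/4 = 1/2.
Summed: m(H) = 1 + 1 + 1/2 + 1/2 = 3.
So m(A \ H) = 10 - 3 = 7.

7


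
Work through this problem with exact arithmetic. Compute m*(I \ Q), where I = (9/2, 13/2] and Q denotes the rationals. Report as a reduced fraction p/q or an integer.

The interval I = (9/2, 13/2] has m(I) = 13/2 - 9/2 = 2 (endpoints are measure-zero, so open/closed/half-open agree). Write I = (I cap Q) u (I \ Q). The rationals in I are countable, so m*(I cap Q) = 0 (cover each rational by intervals whose total length is arbitrarily small). By countable subadditivity m*(I) <= m*(I cap Q) + m*(I \ Q), hence m*(I \ Q) >= m(I) = 2. The reverse inequality m*(I \ Q) <= m*(I) = 2 is trivial since (I \ Q) is a subset of I. Therefore m*(I \ Q) = 2.

2


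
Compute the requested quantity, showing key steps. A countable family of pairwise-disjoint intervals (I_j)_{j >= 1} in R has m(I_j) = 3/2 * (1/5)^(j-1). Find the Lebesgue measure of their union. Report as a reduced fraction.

By countable additivity of the Lebesgue measure on pairwise disjoint measurable sets,
  m(union_{j >= 1} I_j) = sum_{j >= 1} m(I_j) = sum_{j >= 1} a * r^(j-1),
  with a = 3/2 and r = 1/5.
Since 0 < r = 1/5 < 1, the geometric series converges:
  sum_{j >= 1} a * r^(j-1) = a / (1 - r).
  = 3/2 / (1 - 1/5)
  = 3/2 / (4/5)
  = 15/8.

15/8


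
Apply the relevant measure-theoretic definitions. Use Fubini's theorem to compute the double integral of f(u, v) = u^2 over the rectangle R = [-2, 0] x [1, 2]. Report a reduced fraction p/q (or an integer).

f(u, v) is a tensor product of a function of u and a function of v, and both factors are bounded continuous (hence Lebesgue integrable) on the rectangle, so Fubini's theorem applies:
  integral_R f d(m x m) = (integral_a1^b1 u^2 du) * (integral_a2^b2 1 dv).
Inner integral in u: integral_{-2}^{0} u^2 du = (0^3 - (-2)^3)/3
  = 8/3.
Inner integral in v: integral_{1}^{2} 1 dv = (2^1 - 1^1)/1
  = 1.
Product: (8/3) * (1) = 8/3.

8/3


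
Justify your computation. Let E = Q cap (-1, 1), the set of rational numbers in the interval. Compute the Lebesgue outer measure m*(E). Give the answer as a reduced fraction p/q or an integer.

Q cap (-1, 1) is countable; list its elements as q_1, q_2, ... . Fix eps > 0 and cover the k-th point by an interval of length eps * 2^(-k). The cover has total length eps * sum_{k>=1} 2^(-k) = eps, so by definition of outer measure m*(Q cap (-1, 1)) <= eps. Since eps was arbitrary and m* >= 0, the outer measure is 0.

0


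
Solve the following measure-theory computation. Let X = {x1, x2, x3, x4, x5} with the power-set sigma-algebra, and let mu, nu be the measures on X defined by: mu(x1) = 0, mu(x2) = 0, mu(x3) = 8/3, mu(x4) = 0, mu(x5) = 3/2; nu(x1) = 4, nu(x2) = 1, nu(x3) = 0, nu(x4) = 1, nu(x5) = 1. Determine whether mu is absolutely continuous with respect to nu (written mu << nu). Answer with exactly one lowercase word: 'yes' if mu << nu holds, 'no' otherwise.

mu << nu means: every nu-null measurable set is also mu-null; equivalently, for every atom x, if nu({x}) = 0 then mu({x}) = 0.
Checking each atom:
  x1: nu = 4 > 0 -> no constraint.
  x2: nu = 1 > 0 -> no constraint.
  x3: nu = 0, mu = 8/3 > 0 -> violates mu << nu.
  x4: nu = 1 > 0 -> no constraint.
  x5: nu = 1 > 0 -> no constraint.
The atom(s) x3 violate the condition (nu = 0 but mu > 0). Therefore mu is NOT absolutely continuous w.r.t. nu.

no


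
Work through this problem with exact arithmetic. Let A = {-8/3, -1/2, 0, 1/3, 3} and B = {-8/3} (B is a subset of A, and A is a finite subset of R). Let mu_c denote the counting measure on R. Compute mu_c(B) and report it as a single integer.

Counting measure assigns mu_c(E) = |E| (number of elements) when E is finite.
B has 1 element(s), so mu_c(B) = 1.

1


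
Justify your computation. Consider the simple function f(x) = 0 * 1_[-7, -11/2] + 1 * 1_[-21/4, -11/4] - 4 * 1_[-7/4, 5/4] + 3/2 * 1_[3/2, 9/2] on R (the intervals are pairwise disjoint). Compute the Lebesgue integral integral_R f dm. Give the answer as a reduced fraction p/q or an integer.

For a simple function f = sum_i c_i * 1_{A_i} with disjoint A_i,
  integral f dm = sum_i c_i * m(A_i).
Lengths of the A_i:
  m(A_1) = -11/2 - (-7) = 3/2.
  m(A_2) = -11/4 - (-21/4) = 5/2.
  m(A_3) = 5/4 - (-7/4) = 3.
  m(A_4) = 9/2 - 3/2 = 3.
Contributions c_i * m(A_i):
  (0) * (3/2) = 0.
  (1) * (5/2) = 5/2.
  (-4) * (3) = -12.
  (3/2) * (3) = 9/2.
Total: 0 + 5/2 - 12 + 9/2 = -5.

-5


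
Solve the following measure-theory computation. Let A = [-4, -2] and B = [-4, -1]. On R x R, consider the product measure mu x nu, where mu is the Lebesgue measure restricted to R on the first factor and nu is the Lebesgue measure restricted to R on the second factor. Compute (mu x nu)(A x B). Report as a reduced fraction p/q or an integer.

For a measurable rectangle A x B, the product measure satisfies
  (mu x nu)(A x B) = mu(A) * nu(B).
  mu(A) = 2.
  nu(B) = 3.
  (mu x nu)(A x B) = 2 * 3 = 6.

6


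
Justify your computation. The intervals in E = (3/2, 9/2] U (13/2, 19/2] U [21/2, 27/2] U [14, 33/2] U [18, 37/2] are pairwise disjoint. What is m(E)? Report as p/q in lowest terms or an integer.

For pairwise disjoint intervals, m(union_i I_i) = sum_i m(I_i),
and m is invariant under swapping open/closed endpoints (single points have measure 0).
So m(E) = sum_i (b_i - a_i).
  I_1 has length 9/2 - 3/2 = 3.
  I_2 has length 19/2 - 13/2 = 3.
  I_3 has length 27/2 - 21/2 = 3.
  I_4 has length 33/2 - 14 = 5/2.
  I_5 has length 37/2 - 18 = 1/2.
Summing:
  m(E) = 3 + 3 + 3 + 5/2 + 1/2 = 12.

12


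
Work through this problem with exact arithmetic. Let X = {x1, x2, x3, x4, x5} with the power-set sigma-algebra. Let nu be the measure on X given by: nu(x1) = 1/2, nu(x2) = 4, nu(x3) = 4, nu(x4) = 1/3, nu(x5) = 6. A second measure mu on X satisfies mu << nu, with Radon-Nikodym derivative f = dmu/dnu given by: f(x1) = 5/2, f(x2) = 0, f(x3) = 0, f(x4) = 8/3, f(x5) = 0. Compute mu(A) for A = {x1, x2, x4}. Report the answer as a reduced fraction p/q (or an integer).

By the defining property of the Radon-Nikodym derivative, for every measurable set A,
  mu(A) = integral_A f dnu.
Since nu is a discrete measure concentrated on the atoms of X, the integral over A reduces to the sum
  mu(A) = sum_{x in A} f(x) * nu({x}).
Computing each term:
  x1: f(x1) * nu(x1) = 5/2 * 1/2 = 5/4.
  x2: f(x2) * nu(x2) = 0 * 4 = 0.
  x4: f(x4) * nu(x4) = 8/3 * 1/3 = 8/9.
Summing: mu(A) = 5/4 + 0 + 8/9 = 77/36.

77/36


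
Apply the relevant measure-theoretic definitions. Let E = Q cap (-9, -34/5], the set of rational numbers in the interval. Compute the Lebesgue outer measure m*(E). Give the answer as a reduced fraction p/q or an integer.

Q cap (-9, -34/5] is countable; list its elements as q_1, q_2, ... . Fix eps > 0 and cover the k-th point by an interval of length eps * 2^(-k). The cover has total length eps * sum_{k>=1} 2^(-k) = eps, so by definition of outer measure m*(Q cap (-9, -34/5]) <= eps. Since eps was arbitrary and m* >= 0, the outer measure is 0.

0


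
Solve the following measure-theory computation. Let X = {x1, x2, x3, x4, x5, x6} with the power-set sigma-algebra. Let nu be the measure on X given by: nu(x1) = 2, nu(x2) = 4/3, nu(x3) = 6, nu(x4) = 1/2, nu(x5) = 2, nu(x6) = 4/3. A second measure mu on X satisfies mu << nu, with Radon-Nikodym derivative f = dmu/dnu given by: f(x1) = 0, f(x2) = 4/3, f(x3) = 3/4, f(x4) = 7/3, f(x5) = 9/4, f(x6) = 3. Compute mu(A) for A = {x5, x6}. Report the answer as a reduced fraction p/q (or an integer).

By the defining property of the Radon-Nikodym derivative, for every measurable set A,
  mu(A) = integral_A f dnu.
Since nu is a discrete measure concentrated on the atoms of X, the integral over A reduces to the sum
  mu(A) = sum_{x in A} f(x) * nu({x}).
Computing each term:
  x5: f(x5) * nu(x5) = 9/4 * 2 = 9/2.
  x6: f(x6) * nu(x6) = 3 * 4/3 = 4.
Summing: mu(A) = 9/2 + 4 = 17/2.

17/2


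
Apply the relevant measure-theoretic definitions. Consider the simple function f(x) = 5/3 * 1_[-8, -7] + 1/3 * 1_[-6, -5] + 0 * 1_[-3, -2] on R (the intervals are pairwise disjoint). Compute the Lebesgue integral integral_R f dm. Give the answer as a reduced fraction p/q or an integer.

For a simple function f = sum_i c_i * 1_{A_i} with disjoint A_i,
  integral f dm = sum_i c_i * m(A_i).
Lengths of the A_i:
  m(A_1) = -7 - (-8) = 1.
  m(A_2) = -5 - (-6) = 1.
  m(A_3) = -2 - (-3) = 1.
Contributions c_i * m(A_i):
  (5/3) * (1) = 5/3.
  (1/3) * (1) = 1/3.
  (0) * (1) = 0.
Total: 5/3 + 1/3 + 0 = 2.

2


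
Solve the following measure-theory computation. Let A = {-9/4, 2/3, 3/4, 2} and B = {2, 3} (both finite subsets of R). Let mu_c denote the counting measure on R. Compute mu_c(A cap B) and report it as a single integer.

Counting measure on a finite set equals cardinality. mu_c(A cap B) = |A cap B| (elements appearing in both).
Enumerating the elements of A that also lie in B gives 1 element(s).
So mu_c(A cap B) = 1.

1


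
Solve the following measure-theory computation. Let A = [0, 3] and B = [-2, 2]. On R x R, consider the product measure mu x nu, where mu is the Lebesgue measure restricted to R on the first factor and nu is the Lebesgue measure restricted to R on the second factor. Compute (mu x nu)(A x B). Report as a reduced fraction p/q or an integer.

For a measurable rectangle A x B, the product measure satisfies
  (mu x nu)(A x B) = mu(A) * nu(B).
  mu(A) = 3.
  nu(B) = 4.
  (mu x nu)(A x B) = 3 * 4 = 12.

12


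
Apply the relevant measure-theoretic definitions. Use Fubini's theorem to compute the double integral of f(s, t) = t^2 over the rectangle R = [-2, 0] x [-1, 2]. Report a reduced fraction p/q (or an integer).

f(s, t) is a tensor product of a function of s and a function of t, and both factors are bounded continuous (hence Lebesgue integrable) on the rectangle, so Fubini's theorem applies:
  integral_R f d(m x m) = (integral_a1^b1 1 ds) * (integral_a2^b2 t^2 dt).
Inner integral in s: integral_{-2}^{0} 1 ds = (0^1 - (-2)^1)/1
  = 2.
Inner integral in t: integral_{-1}^{2} t^2 dt = (2^3 - (-1)^3)/3
  = 3.
Product: (2) * (3) = 6.

6


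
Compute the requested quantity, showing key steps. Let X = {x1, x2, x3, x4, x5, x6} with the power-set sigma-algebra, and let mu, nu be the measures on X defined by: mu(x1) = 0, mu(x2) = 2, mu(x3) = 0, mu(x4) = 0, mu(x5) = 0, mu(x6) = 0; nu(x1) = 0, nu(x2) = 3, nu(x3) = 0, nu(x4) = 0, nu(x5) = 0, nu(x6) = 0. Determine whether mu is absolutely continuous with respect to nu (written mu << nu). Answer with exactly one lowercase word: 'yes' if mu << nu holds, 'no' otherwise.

mu << nu means: every nu-null measurable set is also mu-null; equivalently, for every atom x, if nu({x}) = 0 then mu({x}) = 0.
Checking each atom:
  x1: nu = 0, mu = 0 -> consistent with mu << nu.
  x2: nu = 3 > 0 -> no constraint.
  x3: nu = 0, mu = 0 -> consistent with mu << nu.
  x4: nu = 0, mu = 0 -> consistent with mu << nu.
  x5: nu = 0, mu = 0 -> consistent with mu << nu.
  x6: nu = 0, mu = 0 -> consistent with mu << nu.
No atom violates the condition. Therefore mu << nu.

yes


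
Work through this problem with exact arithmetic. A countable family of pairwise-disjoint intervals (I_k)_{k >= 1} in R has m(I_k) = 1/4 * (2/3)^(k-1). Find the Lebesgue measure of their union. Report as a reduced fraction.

By countable additivity of the Lebesgue measure on pairwise disjoint measurable sets,
  m(union_{k >= 1} I_k) = sum_{k >= 1} m(I_k) = sum_{k >= 1} a * r^(k-1),
  with a = 1/4 and r = 2/3.
Since 0 < r = 2/3 < 1, the geometric series converges:
  sum_{k >= 1} a * r^(k-1) = a / (1 - r).
  = 1/4 / (1 - 2/3)
  = 1/4 / (1/3)
  = 3/4.

3/4


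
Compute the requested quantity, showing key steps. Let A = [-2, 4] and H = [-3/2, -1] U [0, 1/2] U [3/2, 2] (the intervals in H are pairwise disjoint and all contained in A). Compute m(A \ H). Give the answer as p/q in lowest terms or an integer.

The ambient interval has length m(A) = 4 - (-2) = 6.
Since the holes are disjoint and sit inside A, by finite additivity
  m(H) = sum_i (b_i - a_i), and m(A \ H) = m(A) - m(H).
Computing the hole measures:
  m(H_1) = -1 - (-3/2) = 1/2.
  m(H_2) = 1/2 - 0 = 1/2.
  m(H_3) = 2 - 3/2 = 1/2.
Summed: m(H) = 1/2 + 1/2 + 1/2 = 3/2.
So m(A \ H) = 6 - 3/2 = 9/2.

9/2


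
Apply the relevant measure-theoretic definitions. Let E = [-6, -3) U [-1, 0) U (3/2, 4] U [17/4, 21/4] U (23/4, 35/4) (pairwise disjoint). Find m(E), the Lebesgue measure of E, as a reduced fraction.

For pairwise disjoint intervals, m(union_i I_i) = sum_i m(I_i),
and m is invariant under swapping open/closed endpoints (single points have measure 0).
So m(E) = sum_i (b_i - a_i).
  I_1 has length -3 - (-6) = 3.
  I_2 has length 0 - (-1) = 1.
  I_3 has length 4 - 3/2 = 5/2.
  I_4 has length 21/4 - 17/4 = 1.
  I_5 has length 35/4 - 23/4 = 3.
Summing:
  m(E) = 3 + 1 + 5/2 + 1 + 3 = 21/2.

21/2


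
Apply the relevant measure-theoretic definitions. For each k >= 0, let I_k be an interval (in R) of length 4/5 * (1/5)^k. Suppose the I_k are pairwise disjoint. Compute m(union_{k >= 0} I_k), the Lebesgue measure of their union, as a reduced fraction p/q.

By countable additivity of the Lebesgue measure on pairwise disjoint measurable sets,
  m(union_{k >= 0} I_k) = sum_{k >= 0} m(I_k) = sum_{k >= 0} a * r^k,
  with a = 4/5 and r = 1/5.
Since 0 < r = 1/5 < 1, the geometric series converges:
  sum_{k >= 0} a * r^k = a / (1 - r).
  = 4/5 / (1 - 1/5)
  = 4/5 / (4/5)
  = 1.

1


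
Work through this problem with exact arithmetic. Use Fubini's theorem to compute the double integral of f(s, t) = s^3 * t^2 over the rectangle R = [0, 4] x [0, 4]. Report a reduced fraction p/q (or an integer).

f(s, t) is a tensor product of a function of s and a function of t, and both factors are bounded continuous (hence Lebesgue integrable) on the rectangle, so Fubini's theorem applies:
  integral_R f d(m x m) = (integral_a1^b1 s^3 ds) * (integral_a2^b2 t^2 dt).
Inner integral in s: integral_{0}^{4} s^3 ds = (4^4 - 0^4)/4
  = 64.
Inner integral in t: integral_{0}^{4} t^2 dt = (4^3 - 0^3)/3
  = 64/3.
Product: (64) * (64/3) = 4096/3.

4096/3


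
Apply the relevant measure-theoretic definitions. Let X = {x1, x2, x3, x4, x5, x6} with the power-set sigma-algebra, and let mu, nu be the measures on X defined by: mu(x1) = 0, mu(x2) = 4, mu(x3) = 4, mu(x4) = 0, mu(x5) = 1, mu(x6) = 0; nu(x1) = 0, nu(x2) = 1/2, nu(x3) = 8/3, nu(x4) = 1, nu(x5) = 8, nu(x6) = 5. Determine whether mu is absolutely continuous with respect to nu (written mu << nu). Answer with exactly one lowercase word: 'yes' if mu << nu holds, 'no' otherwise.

mu << nu means: every nu-null measurable set is also mu-null; equivalently, for every atom x, if nu({x}) = 0 then mu({x}) = 0.
Checking each atom:
  x1: nu = 0, mu = 0 -> consistent with mu << nu.
  x2: nu = 1/2 > 0 -> no constraint.
  x3: nu = 8/3 > 0 -> no constraint.
  x4: nu = 1 > 0 -> no constraint.
  x5: nu = 8 > 0 -> no constraint.
  x6: nu = 5 > 0 -> no constraint.
No atom violates the condition. Therefore mu << nu.

yes


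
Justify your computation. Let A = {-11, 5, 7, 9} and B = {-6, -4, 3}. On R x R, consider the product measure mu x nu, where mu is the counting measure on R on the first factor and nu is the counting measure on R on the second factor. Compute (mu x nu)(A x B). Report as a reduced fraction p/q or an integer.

For a measurable rectangle A x B, the product measure satisfies
  (mu x nu)(A x B) = mu(A) * nu(B).
  mu(A) = 4.
  nu(B) = 3.
  (mu x nu)(A x B) = 4 * 3 = 12.

12


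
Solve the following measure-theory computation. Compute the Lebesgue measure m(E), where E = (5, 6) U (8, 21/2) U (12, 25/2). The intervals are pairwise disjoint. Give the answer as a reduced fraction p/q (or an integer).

For pairwise disjoint intervals, m(union_i I_i) = sum_i m(I_i),
and m is invariant under swapping open/closed endpoints (single points have measure 0).
So m(E) = sum_i (b_i - a_i).
  I_1 has length 6 - 5 = 1.
  I_2 has length 21/2 - 8 = 5/2.
  I_3 has length 25/2 - 12 = 1/2.
Summing:
  m(E) = 1 + 5/2 + 1/2 = 4.

4


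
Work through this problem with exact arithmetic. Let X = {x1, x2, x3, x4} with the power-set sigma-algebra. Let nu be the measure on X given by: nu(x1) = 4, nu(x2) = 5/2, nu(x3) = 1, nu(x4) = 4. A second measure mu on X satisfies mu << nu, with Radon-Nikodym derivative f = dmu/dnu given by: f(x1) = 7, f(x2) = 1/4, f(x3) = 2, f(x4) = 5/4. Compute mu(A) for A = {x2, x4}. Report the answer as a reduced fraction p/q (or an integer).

By the defining property of the Radon-Nikodym derivative, for every measurable set A,
  mu(A) = integral_A f dnu.
Since nu is a discrete measure concentrated on the atoms of X, the integral over A reduces to the sum
  mu(A) = sum_{x in A} f(x) * nu({x}).
Computing each term:
  x2: f(x2) * nu(x2) = 1/4 * 5/2 = 5/8.
  x4: f(x4) * nu(x4) = 5/4 * 4 = 5.
Summing: mu(A) = 5/8 + 5 = 45/8.

45/8


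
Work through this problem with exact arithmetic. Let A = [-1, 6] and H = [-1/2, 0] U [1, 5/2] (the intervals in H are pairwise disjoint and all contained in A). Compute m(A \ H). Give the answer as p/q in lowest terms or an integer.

The ambient interval has length m(A) = 6 - (-1) = 7.
Since the holes are disjoint and sit inside A, by finite additivity
  m(H) = sum_i (b_i - a_i), and m(A \ H) = m(A) - m(H).
Computing the hole measures:
  m(H_1) = 0 - (-1/2) = 1/2.
  m(H_2) = 5/2 - 1 = 3/2.
Summed: m(H) = 1/2 + 3/2 = 2.
So m(A \ H) = 7 - 2 = 5.

5


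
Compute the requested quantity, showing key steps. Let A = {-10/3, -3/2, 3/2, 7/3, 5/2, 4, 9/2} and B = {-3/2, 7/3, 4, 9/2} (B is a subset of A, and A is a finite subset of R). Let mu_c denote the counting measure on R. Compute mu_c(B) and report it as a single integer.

Counting measure assigns mu_c(E) = |E| (number of elements) when E is finite.
B has 4 element(s), so mu_c(B) = 4.

4


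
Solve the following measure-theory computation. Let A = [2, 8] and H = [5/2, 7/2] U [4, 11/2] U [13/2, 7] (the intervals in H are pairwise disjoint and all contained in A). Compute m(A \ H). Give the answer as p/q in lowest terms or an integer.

The ambient interval has length m(A) = 8 - 2 = 6.
Since the holes are disjoint and sit inside A, by finite additivity
  m(H) = sum_i (b_i - a_i), and m(A \ H) = m(A) - m(H).
Computing the hole measures:
  m(H_1) = 7/2 - 5/2 = 1.
  m(H_2) = 11/2 - 4 = 3/2.
  m(H_3) = 7 - 13/2 = 1/2.
Summed: m(H) = 1 + 3/2 + 1/2 = 3.
So m(A \ H) = 6 - 3 = 3.

3


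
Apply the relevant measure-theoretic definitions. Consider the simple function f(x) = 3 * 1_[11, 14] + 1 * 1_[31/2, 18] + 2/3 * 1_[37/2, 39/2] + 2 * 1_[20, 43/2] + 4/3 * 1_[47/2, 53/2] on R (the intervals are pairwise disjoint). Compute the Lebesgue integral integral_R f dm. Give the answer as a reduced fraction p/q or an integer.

For a simple function f = sum_i c_i * 1_{A_i} with disjoint A_i,
  integral f dm = sum_i c_i * m(A_i).
Lengths of the A_i:
  m(A_1) = 14 - 11 = 3.
  m(A_2) = 18 - 31/2 = 5/2.
  m(A_3) = 39/2 - 37/2 = 1.
  m(A_4) = 43/2 - 20 = 3/2.
  m(A_5) = 53/2 - 47/2 = 3.
Contributions c_i * m(A_i):
  (3) * (3) = 9.
  (1) * (5/2) = 5/2.
  (2/3) * (1) = 2/3.
  (2) * (3/2) = 3.
  (4/3) * (3) = 4.
Total: 9 + 5/2 + 2/3 + 3 + 4 = 115/6.

115/6


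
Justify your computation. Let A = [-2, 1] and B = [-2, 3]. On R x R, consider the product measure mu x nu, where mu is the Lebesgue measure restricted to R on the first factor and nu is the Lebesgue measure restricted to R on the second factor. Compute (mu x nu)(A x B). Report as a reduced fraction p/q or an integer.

For a measurable rectangle A x B, the product measure satisfies
  (mu x nu)(A x B) = mu(A) * nu(B).
  mu(A) = 3.
  nu(B) = 5.
  (mu x nu)(A x B) = 3 * 5 = 15.

15


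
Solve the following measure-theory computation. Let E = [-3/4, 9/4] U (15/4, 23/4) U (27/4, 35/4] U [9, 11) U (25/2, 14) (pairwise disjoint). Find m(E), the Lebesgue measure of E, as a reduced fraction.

For pairwise disjoint intervals, m(union_i I_i) = sum_i m(I_i),
and m is invariant under swapping open/closed endpoints (single points have measure 0).
So m(E) = sum_i (b_i - a_i).
  I_1 has length 9/4 - (-3/4) = 3.
  I_2 has length 23/4 - 15/4 = 2.
  I_3 has length 35/4 - 27/4 = 2.
  I_4 has length 11 - 9 = 2.
  I_5 has length 14 - 25/2 = 3/2.
Summing:
  m(E) = 3 + 2 + 2 + 2 + 3/2 = 21/2.

21/2


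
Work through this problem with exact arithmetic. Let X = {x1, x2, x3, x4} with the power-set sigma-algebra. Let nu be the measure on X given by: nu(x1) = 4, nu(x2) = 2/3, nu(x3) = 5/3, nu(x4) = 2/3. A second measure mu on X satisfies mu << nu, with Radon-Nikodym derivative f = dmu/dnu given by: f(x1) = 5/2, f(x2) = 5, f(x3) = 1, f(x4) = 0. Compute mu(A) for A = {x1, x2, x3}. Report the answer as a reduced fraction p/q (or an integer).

By the defining property of the Radon-Nikodym derivative, for every measurable set A,
  mu(A) = integral_A f dnu.
Since nu is a discrete measure concentrated on the atoms of X, the integral over A reduces to the sum
  mu(A) = sum_{x in A} f(x) * nu({x}).
Computing each term:
  x1: f(x1) * nu(x1) = 5/2 * 4 = 10.
  x2: f(x2) * nu(x2) = 5 * 2/3 = 10/3.
  x3: f(x3) * nu(x3) = 1 * 5/3 = 5/3.
Summing: mu(A) = 10 + 10/3 + 5/3 = 15.

15


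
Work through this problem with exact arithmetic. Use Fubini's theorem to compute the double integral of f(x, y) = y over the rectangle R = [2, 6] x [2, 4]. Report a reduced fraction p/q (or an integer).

f(x, y) is a tensor product of a function of x and a function of y, and both factors are bounded continuous (hence Lebesgue integrable) on the rectangle, so Fubini's theorem applies:
  integral_R f d(m x m) = (integral_a1^b1 1 dx) * (integral_a2^b2 y dy).
Inner integral in x: integral_{2}^{6} 1 dx = (6^1 - 2^1)/1
  = 4.
Inner integral in y: integral_{2}^{4} y dy = (4^2 - 2^2)/2
  = 6.
Product: (4) * (6) = 24.

24


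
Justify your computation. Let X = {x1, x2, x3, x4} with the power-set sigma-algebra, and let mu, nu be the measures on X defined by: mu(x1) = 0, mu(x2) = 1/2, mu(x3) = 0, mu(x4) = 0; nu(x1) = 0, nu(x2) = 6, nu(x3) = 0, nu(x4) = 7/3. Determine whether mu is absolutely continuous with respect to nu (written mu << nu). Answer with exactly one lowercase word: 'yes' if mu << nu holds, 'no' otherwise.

mu << nu means: every nu-null measurable set is also mu-null; equivalently, for every atom x, if nu({x}) = 0 then mu({x}) = 0.
Checking each atom:
  x1: nu = 0, mu = 0 -> consistent with mu << nu.
  x2: nu = 6 > 0 -> no constraint.
  x3: nu = 0, mu = 0 -> consistent with mu << nu.
  x4: nu = 7/3 > 0 -> no constraint.
No atom violates the condition. Therefore mu << nu.

yes


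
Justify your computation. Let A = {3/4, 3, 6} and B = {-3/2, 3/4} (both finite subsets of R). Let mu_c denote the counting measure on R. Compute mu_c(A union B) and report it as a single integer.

Counting measure on a finite set equals cardinality. By inclusion-exclusion, |A union B| = |A| + |B| - |A cap B|.
|A| = 3, |B| = 2, |A cap B| = 1.
So mu_c(A union B) = 3 + 2 - 1 = 4.

4


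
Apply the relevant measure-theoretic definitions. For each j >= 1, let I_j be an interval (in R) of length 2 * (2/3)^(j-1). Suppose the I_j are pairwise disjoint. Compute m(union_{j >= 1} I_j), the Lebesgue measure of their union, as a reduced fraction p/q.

By countable additivity of the Lebesgue measure on pairwise disjoint measurable sets,
  m(union_{j >= 1} I_j) = sum_{j >= 1} m(I_j) = sum_{j >= 1} a * r^(j-1),
  with a = 2 and r = 2/3.
Since 0 < r = 2/3 < 1, the geometric series converges:
  sum_{j >= 1} a * r^(j-1) = a / (1 - r).
  = 2 / (1 - 2/3)
  = 2 / (1/3)
  = 6.

6


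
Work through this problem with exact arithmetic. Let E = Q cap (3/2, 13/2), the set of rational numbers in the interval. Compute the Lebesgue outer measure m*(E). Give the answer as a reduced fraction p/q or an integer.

The set Q cap (3/2, 13/2) is countable (a subset of the countable set Q). Lebesgue outer measure of any countable set is 0: each singleton {q} has m*({q}) = 0, and by countable subadditivity m*(union_k {q_k}) <= sum_k m*({q_k}) = sum_k 0 = 0. The reverse inequality m*(E) >= 0 is automatic. So m*(Q cap (3/2, 13/2)) = 0.

0


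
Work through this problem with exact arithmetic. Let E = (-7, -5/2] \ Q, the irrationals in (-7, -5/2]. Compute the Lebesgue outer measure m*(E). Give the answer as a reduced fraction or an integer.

The interval I = (-7, -5/2] has m(I) = -5/2 - (-7) = 9/2 (endpoints are measure-zero, so open/closed/half-open agree). Write I = (I cap Q) u (I \ Q). The rationals in I are countable, so m*(I cap Q) = 0 (cover each rational by intervals whose total length is arbitrarily small). By countable subadditivity m*(I) <= m*(I cap Q) + m*(I \ Q), hence m*(I \ Q) >= m(I) = 9/2. The reverse inequality m*(I \ Q) <= m*(I) = 9/2 is trivial since (I \ Q) is a subset of I. Therefore m*(I \ Q) = 9/2.

9/2


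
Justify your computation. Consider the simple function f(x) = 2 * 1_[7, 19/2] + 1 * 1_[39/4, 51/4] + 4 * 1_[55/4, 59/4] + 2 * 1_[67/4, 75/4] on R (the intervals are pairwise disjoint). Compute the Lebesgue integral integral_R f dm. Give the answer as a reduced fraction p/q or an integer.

For a simple function f = sum_i c_i * 1_{A_i} with disjoint A_i,
  integral f dm = sum_i c_i * m(A_i).
Lengths of the A_i:
  m(A_1) = 19/2 - 7 = 5/2.
  m(A_2) = 51/4 - 39/4 = 3.
  m(A_3) = 59/4 - 55/4 = 1.
  m(A_4) = 75/4 - 67/4 = 2.
Contributions c_i * m(A_i):
  (2) * (5/2) = 5.
  (1) * (3) = 3.
  (4) * (1) = 4.
  (2) * (2) = 4.
Total: 5 + 3 + 4 + 4 = 16.

16


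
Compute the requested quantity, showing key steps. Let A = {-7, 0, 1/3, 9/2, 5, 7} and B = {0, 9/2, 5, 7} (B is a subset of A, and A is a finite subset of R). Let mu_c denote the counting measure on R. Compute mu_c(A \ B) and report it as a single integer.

Counting measure assigns mu_c(E) = |E| (number of elements) when E is finite. For B subset A, A \ B is the set of elements of A not in B, so |A \ B| = |A| - |B|.
|A| = 6, |B| = 4, so mu_c(A \ B) = 6 - 4 = 2.

2


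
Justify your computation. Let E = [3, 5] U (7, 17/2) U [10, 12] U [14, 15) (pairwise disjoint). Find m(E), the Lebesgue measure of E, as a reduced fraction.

For pairwise disjoint intervals, m(union_i I_i) = sum_i m(I_i),
and m is invariant under swapping open/closed endpoints (single points have measure 0).
So m(E) = sum_i (b_i - a_i).
  I_1 has length 5 - 3 = 2.
  I_2 has length 17/2 - 7 = 3/2.
  I_3 has length 12 - 10 = 2.
  I_4 has length 15 - 14 = 1.
Summing:
  m(E) = 2 + 3/2 + 2 + 1 = 13/2.

13/2


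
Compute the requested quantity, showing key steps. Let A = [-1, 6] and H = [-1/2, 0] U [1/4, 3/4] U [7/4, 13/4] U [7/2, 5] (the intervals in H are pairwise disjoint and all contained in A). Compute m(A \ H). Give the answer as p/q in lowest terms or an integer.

The ambient interval has length m(A) = 6 - (-1) = 7.
Since the holes are disjoint and sit inside A, by finite additivity
  m(H) = sum_i (b_i - a_i), and m(A \ H) = m(A) - m(H).
Computing the hole measures:
  m(H_1) = 0 - (-1/2) = 1/2.
  m(H_2) = 3/4 - 1/4 = 1/2.
  m(H_3) = 13/4 - 7/4 = 3/2.
  m(H_4) = 5 - 7/2 = 3/2.
Summed: m(H) = 1/2 + 1/2 + 3/2 + 3/2 = 4.
So m(A \ H) = 7 - 4 = 3.

3


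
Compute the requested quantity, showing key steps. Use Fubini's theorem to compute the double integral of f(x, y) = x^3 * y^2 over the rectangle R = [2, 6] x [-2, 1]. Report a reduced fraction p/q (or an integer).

f(x, y) is a tensor product of a function of x and a function of y, and both factors are bounded continuous (hence Lebesgue integrable) on the rectangle, so Fubini's theorem applies:
  integral_R f d(m x m) = (integral_a1^b1 x^3 dx) * (integral_a2^b2 y^2 dy).
Inner integral in x: integral_{2}^{6} x^3 dx = (6^4 - 2^4)/4
  = 320.
Inner integral in y: integral_{-2}^{1} y^2 dy = (1^3 - (-2)^3)/3
  = 3.
Product: (320) * (3) = 960.

960


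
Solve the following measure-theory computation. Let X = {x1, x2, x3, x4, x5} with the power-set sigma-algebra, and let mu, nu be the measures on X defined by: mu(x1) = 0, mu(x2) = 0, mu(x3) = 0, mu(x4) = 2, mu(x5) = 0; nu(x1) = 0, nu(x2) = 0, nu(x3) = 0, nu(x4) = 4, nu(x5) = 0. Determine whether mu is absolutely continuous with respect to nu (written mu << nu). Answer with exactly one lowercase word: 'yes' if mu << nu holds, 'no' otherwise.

mu << nu means: every nu-null measurable set is also mu-null; equivalently, for every atom x, if nu({x}) = 0 then mu({x}) = 0.
Checking each atom:
  x1: nu = 0, mu = 0 -> consistent with mu << nu.
  x2: nu = 0, mu = 0 -> consistent with mu << nu.
  x3: nu = 0, mu = 0 -> consistent with mu << nu.
  x4: nu = 4 > 0 -> no constraint.
  x5: nu = 0, mu = 0 -> consistent with mu << nu.
No atom violates the condition. Therefore mu << nu.

yes


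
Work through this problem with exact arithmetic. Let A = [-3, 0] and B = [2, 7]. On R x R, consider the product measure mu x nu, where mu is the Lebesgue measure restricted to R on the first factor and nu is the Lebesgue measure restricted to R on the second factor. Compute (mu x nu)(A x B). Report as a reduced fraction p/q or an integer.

For a measurable rectangle A x B, the product measure satisfies
  (mu x nu)(A x B) = mu(A) * nu(B).
  mu(A) = 3.
  nu(B) = 5.
  (mu x nu)(A x B) = 3 * 5 = 15.

15


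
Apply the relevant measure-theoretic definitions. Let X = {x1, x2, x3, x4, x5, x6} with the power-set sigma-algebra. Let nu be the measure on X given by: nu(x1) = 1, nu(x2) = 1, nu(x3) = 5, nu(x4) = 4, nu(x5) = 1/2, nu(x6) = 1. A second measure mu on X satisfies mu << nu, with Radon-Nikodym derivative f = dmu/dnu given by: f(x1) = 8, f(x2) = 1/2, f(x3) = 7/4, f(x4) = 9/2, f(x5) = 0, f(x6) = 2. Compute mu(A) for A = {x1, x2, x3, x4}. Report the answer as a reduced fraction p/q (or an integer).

By the defining property of the Radon-Nikodym derivative, for every measurable set A,
  mu(A) = integral_A f dnu.
Since nu is a discrete measure concentrated on the atoms of X, the integral over A reduces to the sum
  mu(A) = sum_{x in A} f(x) * nu({x}).
Computing each term:
  x1: f(x1) * nu(x1) = 8 * 1 = 8.
  x2: f(x2) * nu(x2) = 1/2 * 1 = 1/2.
  x3: f(x3) * nu(x3) = 7/4 * 5 = 35/4.
  x4: f(x4) * nu(x4) = 9/2 * 4 = 18.
Summing: mu(A) = 8 + 1/2 + 35/4 + 18 = 141/4.

141/4


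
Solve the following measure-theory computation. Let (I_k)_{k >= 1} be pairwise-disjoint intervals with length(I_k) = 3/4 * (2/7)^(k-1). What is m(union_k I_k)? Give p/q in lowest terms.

By countable additivity of the Lebesgue measure on pairwise disjoint measurable sets,
  m(union_{k >= 1} I_k) = sum_{k >= 1} m(I_k) = sum_{k >= 1} a * r^(k-1),
  with a = 3/4 and r = 2/7.
Since 0 < r = 2/7 < 1, the geometric series converges:
  sum_{k >= 1} a * r^(k-1) = a / (1 - r).
  = 3/4 / (1 - 2/7)
  = 3/4 / (5/7)
  = 21/20.

21/20


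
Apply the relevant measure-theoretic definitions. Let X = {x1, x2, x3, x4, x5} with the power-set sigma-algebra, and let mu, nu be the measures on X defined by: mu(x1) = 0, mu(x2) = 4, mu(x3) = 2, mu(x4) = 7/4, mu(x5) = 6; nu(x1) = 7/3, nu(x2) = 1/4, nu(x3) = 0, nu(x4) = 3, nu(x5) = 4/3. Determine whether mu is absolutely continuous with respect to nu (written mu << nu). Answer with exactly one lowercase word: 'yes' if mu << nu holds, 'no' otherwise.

mu << nu means: every nu-null measurable set is also mu-null; equivalently, for every atom x, if nu({x}) = 0 then mu({x}) = 0.
Checking each atom:
  x1: nu = 7/3 > 0 -> no constraint.
  x2: nu = 1/4 > 0 -> no constraint.
  x3: nu = 0, mu = 2 > 0 -> violates mu << nu.
  x4: nu = 3 > 0 -> no constraint.
  x5: nu = 4/3 > 0 -> no constraint.
The atom(s) x3 violate the condition (nu = 0 but mu > 0). Therefore mu is NOT absolutely continuous w.r.t. nu.

no


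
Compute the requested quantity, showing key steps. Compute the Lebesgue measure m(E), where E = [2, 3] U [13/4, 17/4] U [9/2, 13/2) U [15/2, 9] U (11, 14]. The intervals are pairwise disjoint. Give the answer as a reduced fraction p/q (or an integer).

For pairwise disjoint intervals, m(union_i I_i) = sum_i m(I_i),
and m is invariant under swapping open/closed endpoints (single points have measure 0).
So m(E) = sum_i (b_i - a_i).
  I_1 has length 3 - 2 = 1.
  I_2 has length 17/4 - 13/4 = 1.
  I_3 has length 13/2 - 9/2 = 2.
  I_4 has length 9 - 15/2 = 3/2.
  I_5 has length 14 - 11 = 3.
Summing:
  m(E) = 1 + 1 + 2 + 3/2 + 3 = 17/2.

17/2


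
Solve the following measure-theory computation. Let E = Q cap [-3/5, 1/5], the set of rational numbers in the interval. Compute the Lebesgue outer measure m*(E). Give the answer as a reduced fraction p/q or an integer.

E = Q cap [-3/5, 1/5] is a subset of Q, which is countable. Enumerate Q = {q_1, q_2, ...}; for any eps > 0, cover q_k by the open interval (q_k - eps/2^(k+1), q_k + eps/2^(k+1)), of length eps/2^k. The total cover length is sum_{k>=1} eps/2^k = eps. Hence m*(E) <= m*(Q) <= eps for every eps > 0, and since outer measure is non-negative, m*(E) = 0.

0


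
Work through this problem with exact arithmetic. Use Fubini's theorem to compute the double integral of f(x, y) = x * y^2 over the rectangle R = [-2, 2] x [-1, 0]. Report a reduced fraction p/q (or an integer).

f(x, y) is a tensor product of a function of x and a function of y, and both factors are bounded continuous (hence Lebesgue integrable) on the rectangle, so Fubini's theorem applies:
  integral_R f d(m x m) = (integral_a1^b1 x dx) * (integral_a2^b2 y^2 dy).
Inner integral in x: integral_{-2}^{2} x dx = (2^2 - (-2)^2)/2
  = 0.
Inner integral in y: integral_{-1}^{0} y^2 dy = (0^3 - (-1)^3)/3
  = 1/3.
Product: (0) * (1/3) = 0.

0


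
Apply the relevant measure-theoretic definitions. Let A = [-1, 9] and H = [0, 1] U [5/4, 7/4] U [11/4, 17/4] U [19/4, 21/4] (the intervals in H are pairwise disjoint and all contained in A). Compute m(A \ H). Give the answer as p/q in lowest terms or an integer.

The ambient interval has length m(A) = 9 - (-1) = 10.
Since the holes are disjoint and sit inside A, by finite additivity
  m(H) = sum_i (b_i - a_i), and m(A \ H) = m(A) - m(H).
Computing the hole measures:
  m(H_1) = 1 - 0 = 1.
  m(H_2) = 7/4 - 5/4 = 1/2.
  m(H_3) = 17/4 - 11/4 = 3/2.
  m(H_4) = 21/4 - 19/4 = 1/2.
Summed: m(H) = 1 + 1/2 + 3/2 + 1/2 = 7/2.
So m(A \ H) = 10 - 7/2 = 13/2.

13/2


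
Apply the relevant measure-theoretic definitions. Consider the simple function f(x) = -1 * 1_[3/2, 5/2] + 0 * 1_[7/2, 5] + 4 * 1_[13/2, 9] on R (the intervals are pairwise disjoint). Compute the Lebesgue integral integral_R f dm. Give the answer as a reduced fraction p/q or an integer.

For a simple function f = sum_i c_i * 1_{A_i} with disjoint A_i,
  integral f dm = sum_i c_i * m(A_i).
Lengths of the A_i:
  m(A_1) = 5/2 - 3/2 = 1.
  m(A_2) = 5 - 7/2 = 3/2.
  m(A_3) = 9 - 13/2 = 5/2.
Contributions c_i * m(A_i):
  (-1) * (1) = -1.
  (0) * (3/2) = 0.
  (4) * (5/2) = 10.
Total: -1 + 0 + 10 = 9.

9


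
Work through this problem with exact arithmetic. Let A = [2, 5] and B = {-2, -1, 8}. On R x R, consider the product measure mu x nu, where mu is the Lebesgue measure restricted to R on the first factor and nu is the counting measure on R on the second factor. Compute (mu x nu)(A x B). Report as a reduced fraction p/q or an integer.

For a measurable rectangle A x B, the product measure satisfies
  (mu x nu)(A x B) = mu(A) * nu(B).
  mu(A) = 3.
  nu(B) = 3.
  (mu x nu)(A x B) = 3 * 3 = 9.

9


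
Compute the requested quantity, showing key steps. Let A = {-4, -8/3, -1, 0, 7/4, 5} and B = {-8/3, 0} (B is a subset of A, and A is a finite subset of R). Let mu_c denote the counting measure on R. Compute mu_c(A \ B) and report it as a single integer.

Counting measure assigns mu_c(E) = |E| (number of elements) when E is finite. For B subset A, A \ B is the set of elements of A not in B, so |A \ B| = |A| - |B|.
|A| = 6, |B| = 2, so mu_c(A \ B) = 6 - 2 = 4.

4


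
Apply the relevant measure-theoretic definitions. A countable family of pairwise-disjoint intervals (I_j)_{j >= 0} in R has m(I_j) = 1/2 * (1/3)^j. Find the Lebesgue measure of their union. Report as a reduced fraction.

By countable additivity of the Lebesgue measure on pairwise disjoint measurable sets,
  m(union_{j >= 0} I_j) = sum_{j >= 0} m(I_j) = sum_{j >= 0} a * r^j,
  with a = 1/2 and r = 1/3.
Since 0 < r = 1/3 < 1, the geometric series converges:
  sum_{j >= 0} a * r^j = a / (1 - r).
  = 1/2 / (1 - 1/3)
  = 1/2 / (2/3)
  = 3/4.

3/4


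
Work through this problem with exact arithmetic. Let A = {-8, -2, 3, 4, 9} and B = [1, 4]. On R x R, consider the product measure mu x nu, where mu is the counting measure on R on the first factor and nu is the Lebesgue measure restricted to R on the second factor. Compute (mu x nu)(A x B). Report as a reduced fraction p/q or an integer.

For a measurable rectangle A x B, the product measure satisfies
  (mu x nu)(A x B) = mu(A) * nu(B).
  mu(A) = 5.
  nu(B) = 3.
  (mu x nu)(A x B) = 5 * 3 = 15.

15


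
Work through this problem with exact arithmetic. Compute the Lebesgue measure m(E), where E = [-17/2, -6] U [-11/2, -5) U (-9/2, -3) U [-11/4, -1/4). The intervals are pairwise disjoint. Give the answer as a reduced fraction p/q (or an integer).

For pairwise disjoint intervals, m(union_i I_i) = sum_i m(I_i),
and m is invariant under swapping open/closed endpoints (single points have measure 0).
So m(E) = sum_i (b_i - a_i).
  I_1 has length -6 - (-17/2) = 5/2.
  I_2 has length -5 - (-11/2) = 1/2.
  I_3 has length -3 - (-9/2) = 3/2.
  I_4 has length -1/4 - (-11/4) = 5/2.
Summing:
  m(E) = 5/2 + 1/2 + 3/2 + 5/2 = 7.

7
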